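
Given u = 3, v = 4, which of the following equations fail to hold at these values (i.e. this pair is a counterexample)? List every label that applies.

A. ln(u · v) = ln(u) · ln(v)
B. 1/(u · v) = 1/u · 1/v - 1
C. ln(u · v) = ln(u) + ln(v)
Evaluating each claim at the given values:
A. LHS = ln(12) ≈ 2.485, RHS = ln(3)·ln(4) ≈ 1.523 → fails here (LHS ≠ RHS)
B. LHS = 1/12, RHS = -11/12 → fails here (LHS ≠ RHS)
C. LHS = ln(12) ≈ 2.485, RHS = ln(3) + ln(4) ≈ 2.485 → holds here (LHS = RHS)

Answer: A, B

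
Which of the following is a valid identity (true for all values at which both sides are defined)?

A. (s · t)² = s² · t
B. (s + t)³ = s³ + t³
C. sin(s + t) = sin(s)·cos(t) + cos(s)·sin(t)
C

A: fails at (2, 2) — LHS = 16, RHS = 8.
B: fails at (4, 5) — LHS = 729, RHS = 189.
C: holds — e.g. at (1, 5), both sides equal sin(6) ≈ -0.2794.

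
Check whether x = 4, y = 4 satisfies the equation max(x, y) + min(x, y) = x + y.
Holds

Substituting x = 4, y = 4:

LHS = max(4, 4) + min(4, 4) = 8
RHS = 4 + 4 = 8

LHS = RHS, so the equation holds at this point.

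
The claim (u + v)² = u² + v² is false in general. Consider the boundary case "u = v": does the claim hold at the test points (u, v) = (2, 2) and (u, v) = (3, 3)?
No, fails at both test points

At (2, 2): LHS = 16 ≠ RHS = 8
At (3, 3): LHS = 36 ≠ RHS = 18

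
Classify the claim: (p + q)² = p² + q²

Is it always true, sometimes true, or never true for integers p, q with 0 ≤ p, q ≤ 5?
Sometimes true

It holds at (p, q) = (5, 0) (both sides equal 25), but fails at (p, q) = (1, 4) (LHS = 25, RHS = 17).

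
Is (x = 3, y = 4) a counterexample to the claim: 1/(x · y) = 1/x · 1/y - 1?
Yes

Substituting x = 3, y = 4:
LHS = 1/(3 · 4) = 1/12
RHS = 1/3 · 1/4 - 1 = -11/12

Since LHS ≠ RHS, this pair disproves the claim.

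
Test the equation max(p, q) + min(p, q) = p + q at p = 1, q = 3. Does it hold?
Substituting p = 1, q = 3:

LHS = max(1, 3) + min(1, 3) = 4
RHS = 1 + 3 = 4

LHS = RHS, so the equation holds at this point.

Answer: Holds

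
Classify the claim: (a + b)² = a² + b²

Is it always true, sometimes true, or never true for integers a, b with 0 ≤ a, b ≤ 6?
Sometimes true

It holds at (a, b) = (0, 2) (both sides equal 4), but fails at (a, b) = (6, 2) (LHS = 64, RHS = 40).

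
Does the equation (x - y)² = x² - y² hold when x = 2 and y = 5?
Fails

Substituting x = 2, y = 5:

LHS = (2 - 5)² = 9
RHS = 2² - 5² = -21

LHS ≠ RHS, so the equation does not hold at this point.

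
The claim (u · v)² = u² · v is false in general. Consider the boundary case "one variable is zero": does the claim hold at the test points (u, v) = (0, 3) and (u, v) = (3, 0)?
At (0, 3): LHS = 0, RHS = 0 → equal
At (3, 0): LHS = 0, RHS = 0 → equal

So the claim does hold at both of these boundary points, even though it is not an identity.

Answer: Yes, holds at both test points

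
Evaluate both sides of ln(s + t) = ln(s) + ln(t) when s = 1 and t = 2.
LHS = ln(1 + 2) = ln(3) ≈ 1.099
RHS = ln(1) + ln(2) = ln(2) ≈ 0.6931

LHS ≠ RHS (they differ by about 0.4055), so the equation does not hold here.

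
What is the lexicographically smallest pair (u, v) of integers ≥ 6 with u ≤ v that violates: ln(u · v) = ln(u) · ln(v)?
(u, v) = (6, 6)

Substituting (6, 6) into the claim:
LHS = ln(6 · 6) = ln(36) ≈ 3.584
RHS = ln(6) · ln(6) = ln(6)² ≈ 3.21

Since LHS ≠ RHS, this pair disproves the claim, and no lexicographically smaller pair (u ≤ v, integers ≥ 6) does.

For instance (9, 10) is also a counterexample (LHS = ln(90) ≈ 4.5, RHS = ln(9)·ln(10) ≈ 5.059), but it's lexicographically larger.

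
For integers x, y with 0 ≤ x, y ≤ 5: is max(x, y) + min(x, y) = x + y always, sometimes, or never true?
The identity holds for every pair in the range. For instance at (x, y) = (3, 4): both sides equal 7.

Answer: Always true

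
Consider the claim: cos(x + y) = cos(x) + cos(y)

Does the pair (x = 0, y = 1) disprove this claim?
Substituting x = 0, y = 1:
LHS = cos(0 + 1) = cos(1) ≈ 0.5403
RHS = cos(0) + cos(1) = cos(1) + 1 ≈ 1.54

Since LHS ≠ RHS, this pair disproves the claim.

Answer: Yes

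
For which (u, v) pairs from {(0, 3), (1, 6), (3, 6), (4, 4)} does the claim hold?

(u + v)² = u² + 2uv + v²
Testing each pair:
(0, 3): LHS = 9, RHS = 9 → holds
(1, 6): LHS = 49, RHS = 49 → holds
(3, 6): LHS = 81, RHS = 81 → holds
(4, 4): LHS = 64, RHS = 64 → holds

Every pair satisfies the claim.

Answer: All pairs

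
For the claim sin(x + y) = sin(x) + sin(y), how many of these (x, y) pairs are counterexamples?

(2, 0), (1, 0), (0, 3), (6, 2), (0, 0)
1

Testing each pair:
(2, 0): LHS = sin(2) ≈ 0.9093, RHS = sin(2) ≈ 0.9093 → satisfies claim
(1, 0): LHS = sin(1) ≈ 0.8415, RHS = sin(1) ≈ 0.8415 → satisfies claim
(0, 3): LHS = sin(3) ≈ 0.1411, RHS = sin(3) ≈ 0.1411 → satisfies claim
(6, 2): LHS = sin(8) ≈ 0.9894, RHS = sin(6) + sin(2) ≈ 0.6299 → counterexample
(0, 0): LHS = 0, RHS = 0 → satisfies claim

That makes 1 counterexample.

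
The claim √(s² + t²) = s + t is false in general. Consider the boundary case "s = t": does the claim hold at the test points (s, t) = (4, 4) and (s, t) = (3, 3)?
No, fails at both test points

At (4, 4): LHS = 4·√(2) ≈ 5.657 ≠ RHS = 8
At (3, 3): LHS = 3·√(2) ≈ 4.243 ≠ RHS = 6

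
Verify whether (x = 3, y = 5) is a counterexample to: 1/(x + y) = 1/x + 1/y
Substituting x = 3, y = 5:
LHS = 1/(3 + 5) = 1/8
RHS = 1/3 + 1/5 = 8/15

Since LHS ≠ RHS, this pair disproves the claim.

Answer: Yes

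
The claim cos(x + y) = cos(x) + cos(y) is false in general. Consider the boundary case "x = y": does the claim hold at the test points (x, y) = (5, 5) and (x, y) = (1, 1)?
No, fails at both test points

At (5, 5): LHS = cos(10) ≈ -0.8391 ≠ RHS = 2·cos(5) ≈ 0.5673
At (1, 1): LHS = cos(2) ≈ -0.4161 ≠ RHS = 2·cos(1) ≈ 1.081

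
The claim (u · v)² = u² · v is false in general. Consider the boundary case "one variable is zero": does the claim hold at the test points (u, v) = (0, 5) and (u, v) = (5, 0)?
Yes, holds at both test points

At (0, 5): LHS = 0, RHS = 0 → equal
At (5, 0): LHS = 0, RHS = 0 → equal

So the claim does hold at both of these boundary points, even though it is not an identity.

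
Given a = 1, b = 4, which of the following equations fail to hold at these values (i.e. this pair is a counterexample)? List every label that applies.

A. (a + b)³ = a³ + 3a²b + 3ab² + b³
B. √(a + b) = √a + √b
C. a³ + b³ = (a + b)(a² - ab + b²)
B

Evaluating each claim at the given values:
A. LHS = 125, RHS = 125 → holds here (LHS = RHS)
B. LHS = √(5) ≈ 2.236, RHS = 3 → fails here (LHS ≠ RHS)
C. LHS = 65, RHS = 65 → holds here (LHS = RHS)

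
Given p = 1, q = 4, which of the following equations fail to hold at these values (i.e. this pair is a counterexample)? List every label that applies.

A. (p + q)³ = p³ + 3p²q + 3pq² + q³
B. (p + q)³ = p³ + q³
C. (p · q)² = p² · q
B, C

Evaluating each claim at the given values:
A. LHS = 125, RHS = 125 → holds here (LHS = RHS)
B. LHS = 125, RHS = 65 → fails here (LHS ≠ RHS)
C. LHS = 16, RHS = 4 → fails here (LHS ≠ RHS)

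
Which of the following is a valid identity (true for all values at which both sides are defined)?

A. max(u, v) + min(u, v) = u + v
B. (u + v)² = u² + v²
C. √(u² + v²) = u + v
A: holds — e.g. at (4, 4), both sides equal 8.
B: fails at (4, 4) — LHS = 64, RHS = 32.
C: fails at (4, 5) — LHS = √(41) ≈ 6.403, RHS = 9.

Answer: A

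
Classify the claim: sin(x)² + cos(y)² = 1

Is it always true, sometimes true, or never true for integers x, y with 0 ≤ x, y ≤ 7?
Sometimes true

It holds at (x, y) = (3, 3) (both sides equal 1), but fails at (x, y) = (0, 6) (LHS = cos(6)² ≈ 0.9219, RHS = 1).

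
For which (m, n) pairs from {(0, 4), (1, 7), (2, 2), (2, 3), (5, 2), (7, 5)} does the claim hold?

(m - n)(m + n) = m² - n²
All pairs

Testing each pair:
(0, 4): LHS = -16, RHS = -16 → holds
(1, 7): LHS = -48, RHS = -48 → holds
(2, 2): LHS = 0, RHS = 0 → holds
(2, 3): LHS = -5, RHS = -5 → holds
(5, 2): LHS = 21, RHS = 21 → holds
(7, 5): LHS = 24, RHS = 24 → holds

Every pair satisfies the claim.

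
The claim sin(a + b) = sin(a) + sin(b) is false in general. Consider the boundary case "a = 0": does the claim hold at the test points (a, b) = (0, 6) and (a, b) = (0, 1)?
Yes, holds at both test points

At (0, 6): LHS = sin(6) ≈ -0.2794, RHS = sin(6) ≈ -0.2794 → equal
At (0, 1): LHS = sin(1) ≈ 0.8415, RHS = sin(1) ≈ 0.8415 → equal

So the claim does hold at both of these boundary points, even though it is not an identity.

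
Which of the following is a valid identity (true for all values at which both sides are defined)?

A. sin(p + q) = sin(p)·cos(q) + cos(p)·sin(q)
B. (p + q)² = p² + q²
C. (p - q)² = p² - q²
A: holds — e.g. at (3, 7), both sides equal sin(10) ≈ -0.544.
B: fails at (2, 3) — LHS = 25, RHS = 13.
C: fails at (2, 7) — LHS = 25, RHS = -45.

Answer: A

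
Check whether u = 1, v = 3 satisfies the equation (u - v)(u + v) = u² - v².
Holds

Substituting u = 1, v = 3:

LHS = (1 - 3)(1 + 3) = -8
RHS = 1² - 3² = -8

LHS = RHS, so the equation holds at this point.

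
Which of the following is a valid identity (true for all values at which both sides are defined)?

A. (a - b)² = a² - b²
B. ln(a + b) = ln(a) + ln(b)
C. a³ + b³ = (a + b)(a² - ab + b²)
C

A: fails at (3, 5) — LHS = 4, RHS = -16.
B: fails at (5, 8) — LHS = ln(13) ≈ 2.565, RHS = ln(5) + ln(8) ≈ 3.689.
C: holds — e.g. at (3, 4), both sides equal 91.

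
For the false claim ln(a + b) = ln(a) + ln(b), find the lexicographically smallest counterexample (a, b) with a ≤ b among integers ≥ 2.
Substituting (2, 3) into the claim:
LHS = ln(2 + 3) = ln(5) ≈ 1.609
RHS = ln(2) + ln(3) ≈ 1.792

Since LHS ≠ RHS, this pair disproves the claim, and no lexicographically smaller pair (a ≤ b, integers ≥ 2) does.

For instance (2, 4) is also a counterexample (LHS = ln(6) ≈ 1.792, RHS = ln(2) + ln(4) ≈ 2.079), but it's lexicographically larger.

Answer: (a, b) = (2, 3)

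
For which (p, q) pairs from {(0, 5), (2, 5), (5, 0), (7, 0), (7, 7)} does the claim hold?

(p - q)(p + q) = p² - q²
Testing each pair:
(0, 5): LHS = -25, RHS = -25 → holds
(2, 5): LHS = -21, RHS = -21 → holds
(5, 0): LHS = 25, RHS = 25 → holds
(7, 0): LHS = 49, RHS = 49 → holds
(7, 7): LHS = 0, RHS = 0 → holds

Every pair satisfies the claim.

Answer: All pairs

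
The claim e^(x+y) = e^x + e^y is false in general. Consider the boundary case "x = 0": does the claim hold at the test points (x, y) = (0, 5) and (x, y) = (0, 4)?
No, fails at both test points

At (0, 5): LHS = e^5 ≈ 148.4 ≠ RHS = 1 + e^5 ≈ 149.4
At (0, 4): LHS = e^4 ≈ 54.6 ≠ RHS = 1 + e^4 ≈ 55.6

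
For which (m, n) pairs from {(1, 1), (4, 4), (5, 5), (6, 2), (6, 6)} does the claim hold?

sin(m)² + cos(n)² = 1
Testing each pair:
(1, 1): LHS = cos(1)² + sin(1)² = 1, RHS = 1 → holds
(4, 4): LHS = cos(4)² + sin(4)² = 1, RHS = 1 → holds
(5, 5): LHS = cos(5)² + sin(5)² = 1, RHS = 1 → holds
(6, 2): LHS = sin(6)² + cos(2)² ≈ 0.2513, RHS = 1 → fails
(6, 6): LHS = sin(6)² + cos(6)² = 1, RHS = 1 → holds

4 of 5 pairs satisfy the claim.

Answer: (1, 1), (4, 4), (5, 5), (6, 6)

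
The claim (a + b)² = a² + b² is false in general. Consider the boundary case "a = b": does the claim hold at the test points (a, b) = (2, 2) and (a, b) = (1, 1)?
No, fails at both test points

At (2, 2): LHS = 16 ≠ RHS = 8
At (1, 1): LHS = 4 ≠ RHS = 2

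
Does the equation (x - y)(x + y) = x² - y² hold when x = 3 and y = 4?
Substituting x = 3, y = 4:

LHS = (3 - 4)(3 + 4) = -7
RHS = 3² - 4² = -7

LHS = RHS, so the equation holds at this point.

Answer: Holds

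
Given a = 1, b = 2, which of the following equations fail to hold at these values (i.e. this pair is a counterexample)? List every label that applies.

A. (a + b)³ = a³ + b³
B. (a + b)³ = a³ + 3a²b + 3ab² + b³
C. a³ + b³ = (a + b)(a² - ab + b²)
Evaluating each claim at the given values:
A. LHS = 27, RHS = 9 → fails here (LHS ≠ RHS)
B. LHS = 27, RHS = 27 → holds here (LHS = RHS)
C. LHS = 9, RHS = 9 → holds here (LHS = RHS)

Answer: A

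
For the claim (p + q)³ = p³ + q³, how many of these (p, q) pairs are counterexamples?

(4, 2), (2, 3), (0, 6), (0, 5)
2

Testing each pair:
(4, 2): LHS = 216, RHS = 72 → counterexample
(2, 3): LHS = 125, RHS = 35 → counterexample
(0, 6): LHS = 216, RHS = 216 → satisfies claim
(0, 5): LHS = 125, RHS = 125 → satisfies claim

That makes 2 counterexamples.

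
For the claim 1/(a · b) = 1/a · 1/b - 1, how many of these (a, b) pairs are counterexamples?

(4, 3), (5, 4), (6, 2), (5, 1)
Testing each pair:
(4, 3): LHS = 1/12, RHS = -11/12 → counterexample
(5, 4): LHS = 1/20, RHS = -19/20 → counterexample
(6, 2): LHS = 1/12, RHS = -11/12 → counterexample
(5, 1): LHS = 1/5, RHS = -4/5 → counterexample

That makes 4 counterexamples.

Answer: 4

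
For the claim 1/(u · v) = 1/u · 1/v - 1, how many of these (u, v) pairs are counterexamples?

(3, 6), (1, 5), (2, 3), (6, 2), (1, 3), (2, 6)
6

Testing each pair:
(3, 6): LHS = 1/18, RHS = -17/18 → counterexample
(1, 5): LHS = 1/5, RHS = -4/5 → counterexample
(2, 3): LHS = 1/6, RHS = -5/6 → counterexample
(6, 2): LHS = 1/12, RHS = -11/12 → counterexample
(1, 3): LHS = 1/3, RHS = -2/3 → counterexample
(2, 6): LHS = 1/12, RHS = -11/12 → counterexample

That makes 6 counterexamples.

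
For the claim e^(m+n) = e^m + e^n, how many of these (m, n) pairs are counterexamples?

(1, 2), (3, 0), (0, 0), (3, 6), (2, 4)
Testing each pair:
(1, 2): LHS = e^3 ≈ 20.09, RHS = e + e^2 ≈ 10.11 → counterexample
(3, 0): LHS = e^3 ≈ 20.09, RHS = 1 + e^3 ≈ 21.09 → counterexample
(0, 0): LHS = 1, RHS = 2 → counterexample
(3, 6): LHS = e^9 ≈ 8103, RHS = e^3 + e^6 ≈ 423.5 → counterexample
(2, 4): LHS = e^6 ≈ 403.4, RHS = e^2 + e^4 ≈ 61.99 → counterexample

That makes 5 counterexamples.

Answer: 5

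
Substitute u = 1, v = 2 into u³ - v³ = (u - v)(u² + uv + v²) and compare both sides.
LHS = 1³ - 2³ = -7
RHS = (1 - 2)(1² + 1·2 + 2²) = -7

LHS = RHS: the two sides agree.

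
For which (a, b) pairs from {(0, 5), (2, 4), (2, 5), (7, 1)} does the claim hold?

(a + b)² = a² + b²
Testing each pair:
(0, 5): LHS = 25, RHS = 25 → holds
(2, 4): LHS = 36, RHS = 20 → fails
(2, 5): LHS = 49, RHS = 29 → fails
(7, 1): LHS = 64, RHS = 50 → fails

1 of 4 pairs satisfies the claim.

Answer: (0, 5)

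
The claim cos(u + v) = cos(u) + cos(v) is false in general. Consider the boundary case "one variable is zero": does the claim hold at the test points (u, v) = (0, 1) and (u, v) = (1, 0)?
No, fails at both test points

At (0, 1): LHS = cos(1) ≈ 0.5403 ≠ RHS = cos(1) + 1 ≈ 1.54
At (1, 0): LHS = cos(1) ≈ 0.5403 ≠ RHS = cos(1) + 1 ≈ 1.54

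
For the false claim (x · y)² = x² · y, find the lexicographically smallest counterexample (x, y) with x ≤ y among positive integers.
(x, y) = (1, 2)

Substituting (1, 2) into the claim:
LHS = (1 · 2)² = 4
RHS = 1² · 2 = 2

Since LHS ≠ RHS, this pair disproves the claim, and no lexicographically smaller pair (x ≤ y, positive integers) does.

For instance (6, 6) is also a counterexample (LHS = 1296, RHS = 216), but it's lexicographically larger.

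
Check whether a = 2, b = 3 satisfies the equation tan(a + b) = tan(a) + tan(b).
Fails

Substituting a = 2, b = 3:

LHS = tan(2 + 3) = tan(5) ≈ -3.381
RHS = tan(2) + tan(3) ≈ -2.328

LHS ≠ RHS, so the equation does not hold at this point.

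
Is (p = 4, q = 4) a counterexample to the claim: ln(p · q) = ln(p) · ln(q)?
Yes

Substituting p = 4, q = 4:
LHS = ln(4 · 4) = ln(16) ≈ 2.773
RHS = ln(4) · ln(4) = ln(4)² ≈ 1.922

Since LHS ≠ RHS, this pair disproves the claim.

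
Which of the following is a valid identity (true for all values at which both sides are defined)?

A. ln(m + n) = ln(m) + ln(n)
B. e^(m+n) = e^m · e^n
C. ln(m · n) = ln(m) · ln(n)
A: fails at (1, 1) — LHS = ln(2) ≈ 0.6931, RHS = 0.
B: holds — e.g. at (1, 1), both sides equal e^2 ≈ 7.389.
C: fails at (1, 2) — LHS = ln(2) ≈ 0.6931, RHS = 0.

Answer: B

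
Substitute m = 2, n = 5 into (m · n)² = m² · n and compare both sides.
LHS = (2 · 5)² = 100
RHS = 2² · 5 = 20

LHS ≠ RHS, so the equation does not hold here.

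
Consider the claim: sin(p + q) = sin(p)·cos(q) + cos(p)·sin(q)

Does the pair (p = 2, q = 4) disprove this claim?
Substituting p = 2, q = 4:
LHS = sin(2 + 4) = sin(6) ≈ -0.2794
RHS = sin(2)·cos(4) + cos(2)·sin(4) = sin(2)·cos(4) + sin(4)·cos(2) ≈ -0.2794

The sides agree, so this pair does not disprove the claim.

Answer: No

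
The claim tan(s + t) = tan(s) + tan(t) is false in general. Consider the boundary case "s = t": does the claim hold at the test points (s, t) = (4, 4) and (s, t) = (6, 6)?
At (4, 4): LHS = tan(8) ≈ -6.8 ≠ RHS = 2·tan(4) ≈ 2.316
At (6, 6): LHS = tan(12) ≈ -0.6359 ≠ RHS = 2·tan(6) ≈ -0.582

Answer: No, fails at both test points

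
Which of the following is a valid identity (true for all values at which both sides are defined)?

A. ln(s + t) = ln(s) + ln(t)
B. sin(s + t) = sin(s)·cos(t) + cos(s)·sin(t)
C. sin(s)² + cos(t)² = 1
A: fails at (3, 5) — LHS = ln(8) ≈ 2.079, RHS = ln(3) + ln(5) ≈ 2.708.
B: holds — e.g. at (3, 3), both sides equal sin(6) ≈ -0.2794.
C: fails at (4, 5) — LHS = cos(5)² + sin(4)² ≈ 0.6532, RHS = 1.

Answer: B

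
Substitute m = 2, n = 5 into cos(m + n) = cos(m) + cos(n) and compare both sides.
LHS = cos(2 + 5) = cos(7) ≈ 0.7539
RHS = cos(2) + cos(5) ≈ -0.1325

LHS ≠ RHS (they differ by about 0.8864), so the equation does not hold here.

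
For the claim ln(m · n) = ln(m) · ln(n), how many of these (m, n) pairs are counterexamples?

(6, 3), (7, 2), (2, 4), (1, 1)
3

Testing each pair:
(6, 3): LHS = ln(18) ≈ 2.89, RHS = ln(3)·ln(6) ≈ 1.968 → counterexample
(7, 2): LHS = ln(14) ≈ 2.639, RHS = ln(2)·ln(7) ≈ 1.349 → counterexample
(2, 4): LHS = ln(8) ≈ 2.079, RHS = ln(2)·ln(4) ≈ 0.9609 → counterexample
(1, 1): LHS = 0, RHS = 0 → satisfies claim

That makes 3 counterexamples.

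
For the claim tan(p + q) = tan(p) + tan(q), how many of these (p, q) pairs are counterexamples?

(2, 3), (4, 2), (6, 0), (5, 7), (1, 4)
Testing each pair:
(2, 3): LHS = tan(5) ≈ -3.381, RHS = tan(2) + tan(3) ≈ -2.328 → counterexample
(4, 2): LHS = tan(6) ≈ -0.291, RHS = tan(2) + tan(4) ≈ -1.027 → counterexample
(6, 0): LHS = tan(6) ≈ -0.291, RHS = tan(6) ≈ -0.291 → satisfies claim
(5, 7): LHS = tan(12) ≈ -0.6359, RHS = tan(5) + tan(7) ≈ -2.509 → counterexample
(1, 4): LHS = tan(5) ≈ -3.381, RHS = tan(4) + tan(1) ≈ 2.715 → counterexample

That makes 4 counterexamples.

Answer: 4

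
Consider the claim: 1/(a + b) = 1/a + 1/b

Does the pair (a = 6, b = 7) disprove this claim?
Yes

Substituting a = 6, b = 7:
LHS = 1/(6 + 7) = 1/13
RHS = 1/6 + 1/7 = 13/42

Since LHS ≠ RHS, this pair disproves the claim.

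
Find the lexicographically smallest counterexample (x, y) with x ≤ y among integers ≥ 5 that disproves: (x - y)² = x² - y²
Substituting (5, 6) into the claim:
LHS = (5 - 6)² = 1
RHS = 5² - 6² = -11

Since LHS ≠ RHS, this pair disproves the claim, and no lexicographically smaller pair (x ≤ y, integers ≥ 5) does.

For instance (7, 12) is also a counterexample (LHS = 25, RHS = -95), but it's lexicographically larger.

Answer: (x, y) = (5, 6)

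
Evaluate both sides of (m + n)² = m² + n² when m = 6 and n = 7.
LHS = (6 + 7)² = 169
RHS = 6² + 7² = 85

LHS ≠ RHS, so the equation does not hold here.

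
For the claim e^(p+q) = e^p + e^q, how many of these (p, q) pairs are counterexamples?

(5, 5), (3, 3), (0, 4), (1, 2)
Testing each pair:
(5, 5): LHS = e^10 ≈ 22026.5, RHS = 2·e^5 ≈ 296.8 → counterexample
(3, 3): LHS = e^6 ≈ 403.4, RHS = 2·e^3 ≈ 40.17 → counterexample
(0, 4): LHS = e^4 ≈ 54.6, RHS = 1 + e^4 ≈ 55.6 → counterexample
(1, 2): LHS = e^3 ≈ 20.09, RHS = e + e^2 ≈ 10.11 → counterexample

That makes 4 counterexamples.

Answer: 4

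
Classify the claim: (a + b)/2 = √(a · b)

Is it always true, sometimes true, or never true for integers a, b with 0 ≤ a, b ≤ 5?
Sometimes true

It holds at (a, b) = (4, 4) (both sides equal 4), but fails at (a, b) = (5, 0) (LHS = 5/2, RHS = 0).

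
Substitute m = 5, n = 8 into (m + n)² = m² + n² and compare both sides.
LHS = (5 + 8)² = 169
RHS = 5² + 8² = 89

LHS ≠ RHS, so the equation does not hold here.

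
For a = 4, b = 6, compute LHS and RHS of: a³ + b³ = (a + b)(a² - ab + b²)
LHS = 4³ + 6³ = 280
RHS = (4 + 6)(4² - 4·6 + 6²) = 280

LHS = RHS: the two sides agree.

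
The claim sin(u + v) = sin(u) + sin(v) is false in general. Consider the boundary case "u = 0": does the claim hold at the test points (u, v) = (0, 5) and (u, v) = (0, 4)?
Yes, holds at both test points

At (0, 5): LHS = sin(5) ≈ -0.9589, RHS = sin(5) ≈ -0.9589 → equal
At (0, 4): LHS = sin(4) ≈ -0.7568, RHS = sin(4) ≈ -0.7568 → equal

So the claim does hold at both of these boundary points, even though it is not an identity.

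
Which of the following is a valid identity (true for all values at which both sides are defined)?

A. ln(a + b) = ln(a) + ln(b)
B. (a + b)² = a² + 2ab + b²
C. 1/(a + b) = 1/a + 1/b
A: fails at (3, 7) — LHS = ln(10) ≈ 2.303, RHS = ln(3) + ln(7) ≈ 3.045.
B: holds — e.g. at (2, 5), both sides equal 49.
C: fails at (3, 4) — LHS = 1/7, RHS = 7/12.

Answer: B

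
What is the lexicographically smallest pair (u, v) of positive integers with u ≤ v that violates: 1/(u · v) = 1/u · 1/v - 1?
Substituting (1, 1) into the claim:
LHS = 1/(1 · 1) = 1
RHS = 1/1 · 1/1 - 1 = 0

Since LHS ≠ RHS, this pair disproves the claim, and no lexicographically smaller pair (u ≤ v, positive integers) does.

For instance (1, 4) is also a counterexample (LHS = 1/4, RHS = -3/4), but it's lexicographically larger.

Answer: (u, v) = (1, 1)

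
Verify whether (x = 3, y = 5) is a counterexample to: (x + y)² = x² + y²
Substituting x = 3, y = 5:
LHS = (3 + 5)² = 64
RHS = 3² + 5² = 34

Since LHS ≠ RHS, this pair disproves the claim.

Answer: Yes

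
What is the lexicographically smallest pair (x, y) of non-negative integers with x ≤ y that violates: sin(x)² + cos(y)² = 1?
(x, y) = (0, 1)

At (0, 0): both sides equal 1, so it holds there.

Substituting (0, 1) into the claim:
LHS = sin(0)² + cos(1)² = cos(1)² ≈ 0.2919
RHS = 1

Since LHS ≠ RHS, this pair disproves the claim, and no lexicographically smaller pair (x ≤ y, non-negative integers) does.

For instance (2, 6) is also a counterexample (LHS = sin(2)² + cos(6)² ≈ 1.749, RHS = 1), but it's lexicographically larger.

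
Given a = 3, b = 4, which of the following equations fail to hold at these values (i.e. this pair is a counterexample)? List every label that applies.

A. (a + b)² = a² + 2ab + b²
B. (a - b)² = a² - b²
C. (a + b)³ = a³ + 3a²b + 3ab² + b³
Evaluating each claim at the given values:
A. LHS = 49, RHS = 49 → holds here (LHS = RHS)
B. LHS = 1, RHS = -7 → fails here (LHS ≠ RHS)
C. LHS = 343, RHS = 343 → holds here (LHS = RHS)

Answer: B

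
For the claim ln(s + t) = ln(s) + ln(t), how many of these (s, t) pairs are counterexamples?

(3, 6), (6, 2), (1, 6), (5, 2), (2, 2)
4

Testing each pair:
(3, 6): LHS = ln(9) ≈ 2.197, RHS = ln(3) + ln(6) ≈ 2.89 → counterexample
(6, 2): LHS = ln(8) ≈ 2.079, RHS = ln(2) + ln(6) ≈ 2.485 → counterexample
(1, 6): LHS = ln(7) ≈ 1.946, RHS = ln(6) ≈ 1.792 → counterexample
(5, 2): LHS = ln(7) ≈ 1.946, RHS = ln(2) + ln(5) ≈ 2.303 → counterexample
(2, 2): LHS = ln(4) ≈ 1.386, RHS = 2·ln(2) ≈ 1.386 → satisfies claim

That makes 4 counterexamples.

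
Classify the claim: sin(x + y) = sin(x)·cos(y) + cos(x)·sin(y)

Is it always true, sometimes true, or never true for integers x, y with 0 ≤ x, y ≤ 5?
The identity holds for every pair in the range. For instance at (x, y) = (2, 1): both sides equal sin(3) ≈ 0.1411.

Answer: Always true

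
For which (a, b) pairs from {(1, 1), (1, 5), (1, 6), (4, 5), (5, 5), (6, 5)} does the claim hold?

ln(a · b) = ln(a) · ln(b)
(1, 1)

Testing each pair:
(1, 1): LHS = 0, RHS = 0 → holds
(1, 5): LHS = ln(5) ≈ 1.609, RHS = 0 → fails
(1, 6): LHS = ln(6) ≈ 1.792, RHS = 0 → fails
(4, 5): LHS = ln(20) ≈ 2.996, RHS = ln(4)·ln(5) ≈ 2.231 → fails
(5, 5): LHS = ln(25) ≈ 3.219, RHS = ln(5)² ≈ 2.59 → fails
(6, 5): LHS = ln(30) ≈ 3.401, RHS = ln(5)·ln(6) ≈ 2.884 → fails

1 of 6 pairs satisfies the claim.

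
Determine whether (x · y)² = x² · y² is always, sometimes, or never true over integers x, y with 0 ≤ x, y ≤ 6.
The identity holds for every pair in the range. For instance at (x, y) = (6, 1): both sides equal 36.

Answer: Always true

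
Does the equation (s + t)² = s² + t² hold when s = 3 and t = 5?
Fails

Substituting s = 3, t = 5:

LHS = (3 + 5)² = 64
RHS = 3² + 5² = 34

LHS ≠ RHS, so the equation does not hold at this point.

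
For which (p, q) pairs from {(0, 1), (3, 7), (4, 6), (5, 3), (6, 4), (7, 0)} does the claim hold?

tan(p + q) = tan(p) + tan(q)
(0, 1), (7, 0)

Testing each pair:
(0, 1): LHS = tan(1) ≈ 1.557, RHS = tan(1) ≈ 1.557 → holds
(3, 7): LHS = tan(10) ≈ 0.6484, RHS = tan(3) + tan(7) ≈ 0.7289 → fails
(4, 6): LHS = tan(10) ≈ 0.6484, RHS = tan(6) + tan(4) ≈ 0.8668 → fails
(5, 3): LHS = tan(8) ≈ -6.8, RHS = tan(5) + tan(3) ≈ -3.523 → fails
(6, 4): LHS = tan(10) ≈ 0.6484, RHS = tan(6) + tan(4) ≈ 0.8668 → fails
(7, 0): LHS = tan(7) ≈ 0.8714, RHS = tan(7) ≈ 0.8714 → holds

2 of 6 pairs satisfy the claim.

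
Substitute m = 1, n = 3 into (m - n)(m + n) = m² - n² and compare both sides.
LHS = (1 - 3)(1 + 3) = -8
RHS = 1² - 3² = -8

LHS = RHS: the two sides agree.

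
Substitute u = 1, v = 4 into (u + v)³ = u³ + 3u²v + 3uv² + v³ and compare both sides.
LHS = (1 + 4)³ = 125
RHS = 1³ + 3·1²·4 + 3·1·4² + 4³ = 125

LHS = RHS: the two sides agree.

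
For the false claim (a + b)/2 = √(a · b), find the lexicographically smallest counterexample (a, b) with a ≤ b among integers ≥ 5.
Substituting (5, 6) into the claim:
LHS = (5 + 6)/2 = 11/2
RHS = √(5 · 6) = √(30) ≈ 5.477

Since LHS ≠ RHS, this pair disproves the claim, and no lexicographically smaller pair (a ≤ b, integers ≥ 5) does.

For instance (6, 8) is also a counterexample (LHS = 7, RHS = 4·√(3) ≈ 6.928), but it's lexicographically larger.

Answer: (a, b) = (5, 6)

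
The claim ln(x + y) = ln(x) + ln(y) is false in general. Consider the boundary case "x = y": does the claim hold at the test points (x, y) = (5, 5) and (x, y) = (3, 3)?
At (5, 5): LHS = ln(10) ≈ 2.303 ≠ RHS = 2·ln(5) ≈ 3.219
At (3, 3): LHS = ln(6) ≈ 1.792 ≠ RHS = 2·ln(3) ≈ 2.197

Answer: No, fails at both test points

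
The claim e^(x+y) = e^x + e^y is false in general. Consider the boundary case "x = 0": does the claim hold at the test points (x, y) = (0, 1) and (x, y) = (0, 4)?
At (0, 1): LHS = e ≈ 2.718 ≠ RHS = 1 + e ≈ 3.718
At (0, 4): LHS = e^4 ≈ 54.6 ≠ RHS = 1 + e^4 ≈ 55.6

Answer: No, fails at both test points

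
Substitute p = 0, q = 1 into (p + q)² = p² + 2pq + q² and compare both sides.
LHS = (0 + 1)² = 1
RHS = 0² + 2·0·1 + 1² = 1

LHS = RHS: the two sides agree.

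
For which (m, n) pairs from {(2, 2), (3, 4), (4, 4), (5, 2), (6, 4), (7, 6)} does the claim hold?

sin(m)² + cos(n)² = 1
(2, 2), (4, 4)

Testing each pair:
(2, 2): LHS = cos(2)² + sin(2)² = 1, RHS = 1 → holds
(3, 4): LHS = sin(3)² + cos(4)² ≈ 0.4472, RHS = 1 → fails
(4, 4): LHS = cos(4)² + sin(4)² = 1, RHS = 1 → holds
(5, 2): LHS = cos(2)² + sin(5)² ≈ 1.093, RHS = 1 → fails
(6, 4): LHS = sin(6)² + cos(4)² ≈ 0.5053, RHS = 1 → fails
(7, 6): LHS = sin(7)² + cos(6)² ≈ 1.354, RHS = 1 → fails

2 of 6 pairs satisfy the claim.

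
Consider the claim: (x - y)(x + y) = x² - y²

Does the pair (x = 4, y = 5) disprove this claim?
No

Substituting x = 4, y = 5:
LHS = (4 - 5)(4 + 5) = -9
RHS = 4² - 5² = -9

The sides agree, so this pair does not disprove the claim.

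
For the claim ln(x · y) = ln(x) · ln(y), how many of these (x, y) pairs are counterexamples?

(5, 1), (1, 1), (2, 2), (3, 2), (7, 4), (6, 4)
Testing each pair:
(5, 1): LHS = ln(5) ≈ 1.609, RHS = 0 → counterexample
(1, 1): LHS = 0, RHS = 0 → satisfies claim
(2, 2): LHS = ln(4) ≈ 1.386, RHS = ln(2)² ≈ 0.4805 → counterexample
(3, 2): LHS = ln(6) ≈ 1.792, RHS = ln(2)·ln(3) ≈ 0.7615 → counterexample
(7, 4): LHS = ln(28) ≈ 3.332, RHS = ln(4)·ln(7) ≈ 2.698 → counterexample
(6, 4): LHS = ln(24) ≈ 3.178, RHS = ln(4)·ln(6) ≈ 2.484 → counterexample

That makes 5 counterexamples.

Answer: 5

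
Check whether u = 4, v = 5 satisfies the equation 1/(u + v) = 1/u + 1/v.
Substituting u = 4, v = 5:

LHS = 1/(4 + 5) = 1/9
RHS = 1/4 + 1/5 = 9/20

LHS ≠ RHS, so the equation does not hold at this point.

Answer: Fails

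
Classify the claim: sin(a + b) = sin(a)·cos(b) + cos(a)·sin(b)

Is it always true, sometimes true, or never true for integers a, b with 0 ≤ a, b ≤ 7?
The identity holds for every pair in the range. For instance at (a, b) = (5, 7): both sides equal sin(12) ≈ -0.5366.

Answer: Always true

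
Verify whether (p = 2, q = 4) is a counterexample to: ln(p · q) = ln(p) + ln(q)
No

Substituting p = 2, q = 4:
LHS = ln(2 · 4) = ln(8) ≈ 2.079
RHS = ln(2) + ln(4) ≈ 2.079

The sides agree, so this pair does not disprove the claim.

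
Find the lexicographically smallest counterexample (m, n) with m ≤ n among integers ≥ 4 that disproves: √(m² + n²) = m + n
(m, n) = (4, 4)

Substituting (4, 4) into the claim:
LHS = √(4² + 4²) = 4·√(2) ≈ 5.657
RHS = 4 + 4 = 8

Since LHS ≠ RHS, this pair disproves the claim, and no lexicographically smaller pair (m ≤ n, integers ≥ 4) does.

For instance (7, 11) is also a counterexample (LHS = √(170) ≈ 13.04, RHS = 18), but it's lexicographically larger.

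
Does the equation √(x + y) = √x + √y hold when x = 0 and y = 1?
Holds

Substituting x = 0, y = 1:

LHS = √(0 + 1) = 1
RHS = √0 + √1 = 1

LHS = RHS, so the equation holds at this point.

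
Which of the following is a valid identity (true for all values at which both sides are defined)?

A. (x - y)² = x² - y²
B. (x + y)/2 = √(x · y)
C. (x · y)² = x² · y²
A: fails at (4, 5) — LHS = 1, RHS = -9.
B: fails at (1, 2) — LHS = 3/2, RHS = √(2) ≈ 1.414.
C: holds — e.g. at (3, 3), both sides equal 81.

Answer: C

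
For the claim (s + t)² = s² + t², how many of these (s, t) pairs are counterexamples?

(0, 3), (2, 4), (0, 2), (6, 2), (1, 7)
3

Testing each pair:
(0, 3): LHS = 9, RHS = 9 → satisfies claim
(2, 4): LHS = 36, RHS = 20 → counterexample
(0, 2): LHS = 4, RHS = 4 → satisfies claim
(6, 2): LHS = 64, RHS = 40 → counterexample
(1, 7): LHS = 64, RHS = 50 → counterexample

That makes 3 counterexamples.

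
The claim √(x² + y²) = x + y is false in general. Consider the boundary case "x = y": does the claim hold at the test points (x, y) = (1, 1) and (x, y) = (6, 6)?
At (1, 1): LHS = √(2) ≈ 1.414 ≠ RHS = 2
At (6, 6): LHS = 6·√(2) ≈ 8.485 ≠ RHS = 12

Answer: No, fails at both test points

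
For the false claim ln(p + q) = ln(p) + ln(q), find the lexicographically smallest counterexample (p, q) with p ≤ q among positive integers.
(p, q) = (1, 1)

Substituting (1, 1) into the claim:
LHS = ln(1 + 1) = ln(2) ≈ 0.6931
RHS = ln(1) + ln(1) = 0

Since LHS ≠ RHS, this pair disproves the claim, and no lexicographically smaller pair (p ≤ q, positive integers) does.

For instance (6, 6) is also a counterexample (LHS = ln(12) ≈ 2.485, RHS = 2·ln(6) ≈ 3.584), but it's lexicographically larger.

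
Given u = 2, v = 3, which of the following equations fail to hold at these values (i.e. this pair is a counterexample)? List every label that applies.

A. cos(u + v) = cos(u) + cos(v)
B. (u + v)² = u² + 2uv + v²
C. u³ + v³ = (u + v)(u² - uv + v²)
A

Evaluating each claim at the given values:
A. LHS = cos(5) ≈ 0.2837, RHS = cos(3) + cos(2) ≈ -1.406 → fails here (LHS ≠ RHS)
B. LHS = 25, RHS = 25 → holds here (LHS = RHS)
C. LHS = 35, RHS = 35 → holds here (LHS = RHS)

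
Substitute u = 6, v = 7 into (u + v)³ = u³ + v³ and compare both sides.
LHS = (6 + 7)³ = 2197
RHS = 6³ + 7³ = 559

LHS ≠ RHS, so the equation does not hold here.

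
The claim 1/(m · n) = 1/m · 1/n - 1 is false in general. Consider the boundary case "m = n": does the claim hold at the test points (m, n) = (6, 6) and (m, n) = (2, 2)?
No, fails at both test points

At (6, 6): LHS = 1/36 ≠ RHS = -35/36
At (2, 2): LHS = 1/4 ≠ RHS = -3/4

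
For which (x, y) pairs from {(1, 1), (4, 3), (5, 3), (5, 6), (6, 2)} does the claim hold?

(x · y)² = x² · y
(1, 1)

Testing each pair:
(1, 1): LHS = 1, RHS = 1 → holds
(4, 3): LHS = 144, RHS = 48 → fails
(5, 3): LHS = 225, RHS = 75 → fails
(5, 6): LHS = 900, RHS = 150 → fails
(6, 2): LHS = 144, RHS = 72 → fails

1 of 5 pairs satisfies the claim.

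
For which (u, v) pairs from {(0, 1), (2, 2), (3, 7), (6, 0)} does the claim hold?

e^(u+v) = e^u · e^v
Testing each pair:
(0, 1): LHS = e ≈ 2.718, RHS = e ≈ 2.718 → holds
(2, 2): LHS = e^4 ≈ 54.6, RHS = e^4 ≈ 54.6 → holds
(3, 7): LHS = e^10 ≈ 22026.5, RHS = e^10 ≈ 22026.5 → holds
(6, 0): LHS = e^6 ≈ 403.4, RHS = e^6 ≈ 403.4 → holds

Every pair satisfies the claim.

Answer: All pairs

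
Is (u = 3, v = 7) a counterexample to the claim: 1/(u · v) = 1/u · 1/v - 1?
Substituting u = 3, v = 7:
LHS = 1/(3 · 7) = 1/21
RHS = 1/3 · 1/7 - 1 = -20/21

Since LHS ≠ RHS, this pair disproves the claim.

Answer: Yes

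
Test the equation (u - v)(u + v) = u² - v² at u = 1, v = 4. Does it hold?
Substituting u = 1, v = 4:

LHS = (1 - 4)(1 + 4) = -15
RHS = 1² - 4² = -15

LHS = RHS, so the equation holds at this point.

Answer: Holds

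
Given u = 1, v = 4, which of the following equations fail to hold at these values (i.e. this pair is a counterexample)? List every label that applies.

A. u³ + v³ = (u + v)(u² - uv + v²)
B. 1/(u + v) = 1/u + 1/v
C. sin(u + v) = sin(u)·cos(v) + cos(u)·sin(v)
Evaluating each claim at the given values:
A. LHS = 65, RHS = 65 → holds here (LHS = RHS)
B. LHS = 1/5, RHS = 5/4 → fails here (LHS ≠ RHS)
C. LHS = sin(5) ≈ -0.9589, RHS = sin(1)·cos(4) + sin(4)·cos(1) ≈ -0.9589 → holds here (LHS = RHS)

Answer: B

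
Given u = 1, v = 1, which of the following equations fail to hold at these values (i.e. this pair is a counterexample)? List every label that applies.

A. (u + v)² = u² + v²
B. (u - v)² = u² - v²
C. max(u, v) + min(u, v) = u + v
Evaluating each claim at the given values:
A. LHS = 4, RHS = 2 → fails here (LHS ≠ RHS)
B. LHS = 0, RHS = 0 → holds here (LHS = RHS)
C. LHS = 2, RHS = 2 → holds here (LHS = RHS)

Answer: A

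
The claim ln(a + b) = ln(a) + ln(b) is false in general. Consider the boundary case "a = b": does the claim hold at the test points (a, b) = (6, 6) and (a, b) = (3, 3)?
At (6, 6): LHS = ln(12) ≈ 2.485 ≠ RHS = 2·ln(6) ≈ 3.584
At (3, 3): LHS = ln(6) ≈ 1.792 ≠ RHS = 2·ln(3) ≈ 2.197

Answer: No, fails at both test points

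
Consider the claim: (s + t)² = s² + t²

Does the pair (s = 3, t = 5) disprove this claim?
Substituting s = 3, t = 5:
LHS = (3 + 5)² = 64
RHS = 3² + 5² = 34

Since LHS ≠ RHS, this pair disproves the claim.

Answer: Yes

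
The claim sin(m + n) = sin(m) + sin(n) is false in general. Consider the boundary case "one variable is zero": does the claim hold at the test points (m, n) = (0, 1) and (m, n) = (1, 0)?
At (0, 1): LHS = sin(1) ≈ 0.8415, RHS = sin(1) ≈ 0.8415 → equal
At (1, 0): LHS = sin(1) ≈ 0.8415, RHS = sin(1) ≈ 0.8415 → equal

So the claim does hold at both of these boundary points, even though it is not an identity.

Answer: Yes, holds at both test points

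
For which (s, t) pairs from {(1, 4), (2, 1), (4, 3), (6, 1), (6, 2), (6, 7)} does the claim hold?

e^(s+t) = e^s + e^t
Testing each pair:
(1, 4): LHS = e^5 ≈ 148.4, RHS = e + e^4 ≈ 57.32 → fails
(2, 1): LHS = e^3 ≈ 20.09, RHS = e + e^2 ≈ 10.11 → fails
(4, 3): LHS = e^7 ≈ 1097, RHS = e^3 + e^4 ≈ 74.68 → fails
(6, 1): LHS = e^7 ≈ 1097, RHS = e + e^6 ≈ 406.1 → fails
(6, 2): LHS = e^8 ≈ 2981, RHS = e^2 + e^6 ≈ 410.8 → fails
(6, 7): LHS = e^13 ≈ 442413.4, RHS = e^6 + e^7 ≈ 1500 → fails

No pair satisfies the claim.

Answer: None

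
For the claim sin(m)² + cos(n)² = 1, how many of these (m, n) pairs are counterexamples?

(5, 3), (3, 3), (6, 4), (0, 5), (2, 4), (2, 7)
5

Testing each pair:
(5, 3): LHS = sin(5)² + cos(3)² ≈ 1.9, RHS = 1 → counterexample
(3, 3): LHS = sin(3)² + cos(3)² = 1, RHS = 1 → satisfies claim
(6, 4): LHS = sin(6)² + cos(4)² ≈ 0.5053, RHS = 1 → counterexample
(0, 5): LHS = cos(5)² ≈ 0.08046, RHS = 1 → counterexample
(2, 4): LHS = cos(4)² + sin(2)² ≈ 1.254, RHS = 1 → counterexample
(2, 7): LHS = cos(7)² + sin(2)² ≈ 1.395, RHS = 1 → counterexample

That makes 5 counterexamples.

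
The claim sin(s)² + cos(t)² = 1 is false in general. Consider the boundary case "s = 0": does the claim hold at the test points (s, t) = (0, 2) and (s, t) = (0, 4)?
No, fails at both test points

At (0, 2): LHS = cos(2)² ≈ 0.1732 ≠ RHS = 1
At (0, 4): LHS = cos(4)² ≈ 0.4272 ≠ RHS = 1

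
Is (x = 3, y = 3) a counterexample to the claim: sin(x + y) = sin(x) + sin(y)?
Substituting x = 3, y = 3:
LHS = sin(3 + 3) = sin(6) ≈ -0.2794
RHS = sin(3) + sin(3) = 2·sin(3) ≈ 0.2822

Since LHS ≠ RHS, this pair disproves the claim.

Answer: Yes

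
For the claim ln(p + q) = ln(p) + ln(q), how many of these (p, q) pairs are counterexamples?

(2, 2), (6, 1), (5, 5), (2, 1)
3

Testing each pair:
(2, 2): LHS = ln(4) ≈ 1.386, RHS = 2·ln(2) ≈ 1.386 → satisfies claim
(6, 1): LHS = ln(7) ≈ 1.946, RHS = ln(6) ≈ 1.792 → counterexample
(5, 5): LHS = ln(10) ≈ 2.303, RHS = 2·ln(5) ≈ 3.219 → counterexample
(2, 1): LHS = ln(3) ≈ 1.099, RHS = ln(2) ≈ 0.6931 → counterexample

That makes 3 counterexamples.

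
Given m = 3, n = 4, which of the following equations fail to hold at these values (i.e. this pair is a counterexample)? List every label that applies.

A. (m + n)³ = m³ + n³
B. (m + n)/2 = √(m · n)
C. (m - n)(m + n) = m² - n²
A, B

Evaluating each claim at the given values:
A. LHS = 343, RHS = 91 → fails here (LHS ≠ RHS)
B. LHS = 7/2, RHS = 2·√(3) ≈ 3.464 → fails here (LHS ≠ RHS)
C. LHS = -7, RHS = -7 → holds here (LHS = RHS)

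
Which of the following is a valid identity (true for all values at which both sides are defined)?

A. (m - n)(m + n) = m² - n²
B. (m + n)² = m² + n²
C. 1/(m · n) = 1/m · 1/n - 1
A: holds — e.g. at (1, 2), both sides equal -3.
B: fails at (3, 3) — LHS = 36, RHS = 18.
C: fails at (5, 5) — LHS = 1/25, RHS = -24/25.

Answer: A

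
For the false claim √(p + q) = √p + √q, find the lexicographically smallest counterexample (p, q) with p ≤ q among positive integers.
(p, q) = (1, 1)

Substituting (1, 1) into the claim:
LHS = √(1 + 1) = √(2) ≈ 1.414
RHS = √1 + √1 = 2

Since LHS ≠ RHS, this pair disproves the claim, and no lexicographically smaller pair (p ≤ q, positive integers) does.

For instance (1, 6) is also a counterexample (LHS = √(7) ≈ 2.646, RHS = 1 + √(6) ≈ 3.449), but it's lexicographically larger.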